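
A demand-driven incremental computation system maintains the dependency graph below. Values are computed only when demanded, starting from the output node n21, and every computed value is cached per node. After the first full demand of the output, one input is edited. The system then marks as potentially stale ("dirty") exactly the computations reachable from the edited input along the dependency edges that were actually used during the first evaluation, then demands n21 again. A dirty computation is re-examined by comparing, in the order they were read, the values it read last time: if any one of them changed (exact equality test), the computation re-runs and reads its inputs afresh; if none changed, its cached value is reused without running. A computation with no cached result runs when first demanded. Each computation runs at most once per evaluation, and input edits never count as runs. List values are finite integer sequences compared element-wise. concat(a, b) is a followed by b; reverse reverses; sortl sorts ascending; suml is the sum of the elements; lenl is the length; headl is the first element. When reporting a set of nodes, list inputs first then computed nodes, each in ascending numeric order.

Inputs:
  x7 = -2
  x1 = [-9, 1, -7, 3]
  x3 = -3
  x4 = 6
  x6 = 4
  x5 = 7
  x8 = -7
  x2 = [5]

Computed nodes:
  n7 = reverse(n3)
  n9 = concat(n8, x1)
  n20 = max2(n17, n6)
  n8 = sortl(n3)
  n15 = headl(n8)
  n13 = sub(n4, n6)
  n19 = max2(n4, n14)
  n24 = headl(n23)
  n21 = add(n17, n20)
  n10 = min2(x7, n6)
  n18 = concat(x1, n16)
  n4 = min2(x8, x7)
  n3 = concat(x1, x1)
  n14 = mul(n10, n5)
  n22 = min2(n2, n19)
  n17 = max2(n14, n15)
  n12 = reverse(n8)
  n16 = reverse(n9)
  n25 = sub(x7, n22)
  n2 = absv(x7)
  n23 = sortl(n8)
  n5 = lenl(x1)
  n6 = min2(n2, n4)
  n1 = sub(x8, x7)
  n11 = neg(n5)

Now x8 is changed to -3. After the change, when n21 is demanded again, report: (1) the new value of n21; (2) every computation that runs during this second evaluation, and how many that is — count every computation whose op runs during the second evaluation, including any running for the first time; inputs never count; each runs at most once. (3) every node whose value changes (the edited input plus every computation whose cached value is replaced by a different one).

First evaluation (everything demanded from the output):
  n2 = absv(-2) = 2
  n3 = concat([-9, 1, -7, 3], [-9, 1, -7, 3]) = [-9, 1, -7, 3, -9, 1, -7, 3]
  n4 = min2(-7, -2) = -7
  n5 = lenl([-9, 1, -7, 3]) = 4
  n6 = min2(2, -7) = -7
  n8 = sortl([-9, 1, -7, 3, -9, 1, -7, 3]) = [-9, -9, -7, -7, 1, 1, 3, 3]
  n10 = min2(-2, -7) = -7
  n14 = mul(-7, 4) = -28
  n15 = headl([-9, -9, -7, -7, 1, 1, 3, 3]) = -9
  n17 = max2(-28, -9) = -9
  n20 = max2(-9, -7) = -7
  n21 = add(-9, -7) = -16

Propagation after the edit:
  n4: runs — x8 -7->-3; result -3.
  n6: runs — n4 -7->-3; result -3.
  n10: runs — n6 -7->-3; result -3.
  n14: runs — n10 -7->-3; result -12.
  n17: runs — n14 -28->-12; result -9 (same value as before).
  n20: runs — n6 -7->-3; result -3.
  n21: runs — n20 -7->-3; result -12.

New value of n21: -12.
Computations that run: n4, n6, n10, n14, n17, n20, n21 — 7 in total.
Values that change: x8, n4, n6, n10, n14, n20, n21.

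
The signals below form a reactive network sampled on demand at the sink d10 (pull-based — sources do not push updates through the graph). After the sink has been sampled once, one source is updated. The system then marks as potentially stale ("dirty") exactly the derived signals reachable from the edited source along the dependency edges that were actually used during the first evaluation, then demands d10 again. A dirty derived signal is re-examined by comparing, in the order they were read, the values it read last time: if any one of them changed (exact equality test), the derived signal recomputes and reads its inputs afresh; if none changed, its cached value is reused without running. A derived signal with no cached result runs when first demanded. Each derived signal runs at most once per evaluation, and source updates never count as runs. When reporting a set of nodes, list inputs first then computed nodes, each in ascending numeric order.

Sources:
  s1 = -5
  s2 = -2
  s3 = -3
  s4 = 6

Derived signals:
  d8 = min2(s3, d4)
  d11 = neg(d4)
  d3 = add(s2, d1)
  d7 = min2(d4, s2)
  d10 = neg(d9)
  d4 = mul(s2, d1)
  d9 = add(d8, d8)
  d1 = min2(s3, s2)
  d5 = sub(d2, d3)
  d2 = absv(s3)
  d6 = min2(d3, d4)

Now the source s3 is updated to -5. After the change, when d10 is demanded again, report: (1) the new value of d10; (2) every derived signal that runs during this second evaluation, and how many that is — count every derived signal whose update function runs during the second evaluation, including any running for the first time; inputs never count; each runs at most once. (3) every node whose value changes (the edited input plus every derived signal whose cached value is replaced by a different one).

d10 now evaluates to 10.
Run set: d1, d4, d8, d9, d10 (5 run).
Changed values: s3, d1, d4, d8, d9, d10.

Initial pass — values computed on the first demand:
  d1 = min2(-3, -2) = -3
  d4 = mul(-2, -3) = 6
  d8 = min2(-3, 6) = -3
  d9 = add(-3, -3) = -6
  d10 = neg(-6) = 6

Second demand — change propagation:
  d1: re-runs because s3 -3->-5; new result -5.
  d4: re-runs because d1 -3->-5; new result 10.
  d8: re-runs because s3 -3->-5; d4 6->10; new result -5.
  d9: re-runs because d8 -3->-5; d8 -3->-5; new result -10.
  d10: re-runs because d9 -6->-10; new result 10.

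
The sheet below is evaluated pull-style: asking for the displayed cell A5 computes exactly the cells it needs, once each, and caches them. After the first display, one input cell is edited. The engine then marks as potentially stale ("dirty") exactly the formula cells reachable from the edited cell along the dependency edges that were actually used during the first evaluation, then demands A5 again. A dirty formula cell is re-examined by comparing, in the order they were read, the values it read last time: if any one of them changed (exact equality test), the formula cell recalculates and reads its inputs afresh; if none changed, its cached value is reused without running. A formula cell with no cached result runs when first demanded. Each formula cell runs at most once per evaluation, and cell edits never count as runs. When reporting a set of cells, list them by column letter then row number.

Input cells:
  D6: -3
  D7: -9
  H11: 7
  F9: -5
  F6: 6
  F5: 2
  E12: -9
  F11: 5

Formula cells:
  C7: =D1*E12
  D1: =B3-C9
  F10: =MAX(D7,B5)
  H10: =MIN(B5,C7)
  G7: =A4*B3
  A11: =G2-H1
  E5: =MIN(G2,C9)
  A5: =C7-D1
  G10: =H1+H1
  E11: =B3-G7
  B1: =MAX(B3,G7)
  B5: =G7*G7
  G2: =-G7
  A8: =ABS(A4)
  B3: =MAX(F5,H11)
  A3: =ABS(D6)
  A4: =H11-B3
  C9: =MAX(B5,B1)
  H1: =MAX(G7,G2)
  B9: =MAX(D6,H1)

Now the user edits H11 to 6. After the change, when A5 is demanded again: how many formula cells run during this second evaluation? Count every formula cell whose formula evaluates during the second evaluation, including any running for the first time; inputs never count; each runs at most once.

6 formula cells run: A4, B1, B3, C9, D1, G7.
Note where the cutoff bites: B5 is checked, finds nothing changed, and keeps its cache.

First demand of the output computes:
  B3 = MAX(2, 7) = 7
  A4 = 7 - 7 = 0
  G7 = 0 * 7 = 0
  B1 = MAX(7, 0) = 7
  B5 = 0 * 0 = 0
  C9 = MAX(0, 7) = 7
  D1 = 7 - 7 = 0
  C7 = 0 * -9 = 0
  A5 = 0 - 0 = 0

After the edit, cleaning proceeds:
  B3: a read changed (H11 7->6) — executes, giving 6.
  A4: a read changed (H11 7->6; B3 7->6) — executes, giving 0 — identical to its old value.
  G7: a read changed (B3 7->6) — executes, giving 0 — identical to its old value.
  B1: a read changed (B3 7->6) — executes, giving 6.
  B5: dirty, but its reads are unchanged (G7 unchanged, G7 unchanged); cached 0 stands.
  C9: a read changed (B1 7->6) — executes, giving 6.
  D1: a read changed (B3 7->6; C9 7->6) — executes, giving 0 — identical to its old value.
  C7: dirty, but its reads are unchanged (D1 unchanged, E12 unchanged); cached 0 stands.
  A5: dirty, but its reads are unchanged (C7 unchanged, D1 unchanged); cached 0 stands.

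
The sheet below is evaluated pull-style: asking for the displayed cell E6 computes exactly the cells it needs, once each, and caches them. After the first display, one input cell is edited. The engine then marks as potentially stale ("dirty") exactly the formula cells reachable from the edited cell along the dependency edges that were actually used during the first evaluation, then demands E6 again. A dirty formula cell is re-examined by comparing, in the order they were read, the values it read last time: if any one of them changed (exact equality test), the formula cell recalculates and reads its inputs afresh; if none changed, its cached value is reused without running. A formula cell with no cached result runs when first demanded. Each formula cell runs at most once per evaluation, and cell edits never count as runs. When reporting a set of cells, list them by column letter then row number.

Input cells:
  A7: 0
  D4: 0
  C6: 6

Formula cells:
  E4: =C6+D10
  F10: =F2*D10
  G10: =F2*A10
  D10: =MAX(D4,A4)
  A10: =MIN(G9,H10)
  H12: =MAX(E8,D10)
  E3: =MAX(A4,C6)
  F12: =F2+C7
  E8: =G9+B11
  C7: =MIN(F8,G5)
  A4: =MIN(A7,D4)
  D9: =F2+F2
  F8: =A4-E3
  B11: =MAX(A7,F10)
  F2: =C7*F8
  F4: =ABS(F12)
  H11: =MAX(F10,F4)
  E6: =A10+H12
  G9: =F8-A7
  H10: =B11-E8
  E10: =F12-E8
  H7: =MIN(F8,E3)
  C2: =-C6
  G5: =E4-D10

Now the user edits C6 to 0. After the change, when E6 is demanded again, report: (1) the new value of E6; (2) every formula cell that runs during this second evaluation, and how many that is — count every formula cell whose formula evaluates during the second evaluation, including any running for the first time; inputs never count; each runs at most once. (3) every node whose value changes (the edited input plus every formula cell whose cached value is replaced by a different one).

First demand of the output computes:
  A4 = MIN(0, 0) = 0
  D10 = MAX(0, 0) = 0
  E3 = MAX(0, 6) = 6
  E4 = 6 + 0 = 6
  F8 = 0 - 6 = -6
  G5 = 6 - 0 = 6
  C7 = MIN(-6, 6) = -6
  F2 = -6 * -6 = 36
  F10 = 36 * 0 = 0
  B11 = MAX(0, 0) = 0
  G9 = -6 - 0 = -6
  E8 = -6 + 0 = -6
  H10 = 0 - -6 = 6
  A10 = MIN(-6, 6) = -6
  H12 = MAX(-6, 0) = 0
  E6 = -6 + 0 = -6

After the edit, cleaning proceeds:
  E3: a read changed (C6 6->0) — executes, giving 0.
  E4: a read changed (C6 6->0) — executes, giving 0.
  F8: a read changed (E3 6->0) — executes, giving 0.
  G5: a read changed (E4 6->0) — executes, giving 0.
  C7: a read changed (F8 -6->0; G5 6->0) — executes, giving 0.
  F2: a read changed (C7 -6->0; F8 -6->0) — executes, giving 0.
  F10: a read changed (F2 36->0) — executes, giving 0 — identical to its old value.
  B11: dirty, but its reads are unchanged (A7 unchanged, F10 unchanged); cached 0 stands.
  G9: a read changed (F8 -6->0) — executes, giving 0.
  E8: a read changed (G9 -6->0) — executes, giving 0.
  H10: a read changed (E8 -6->0) — executes, giving 0.
  A10: a read changed (G9 -6->0; H10 6->0) — executes, giving 0.
  H12: a read changed (E8 -6->0) — executes, giving 0 — identical to its old value.
  E6: a read changed (A10 -6->0) — executes, giving 0.

Note where the cutoff bites: B11 is checked, finds nothing changed, and keeps its cache.

Demanding E6 again yields 0.
13 formula cells run: A10, C7, E3, E4, E6, E8, F2, F8, F10, G5, G9, H10, H12.
The nodes whose values change: A10, C6, C7, E3, E4, E6, E8, F2, F8, G5, G9, H10.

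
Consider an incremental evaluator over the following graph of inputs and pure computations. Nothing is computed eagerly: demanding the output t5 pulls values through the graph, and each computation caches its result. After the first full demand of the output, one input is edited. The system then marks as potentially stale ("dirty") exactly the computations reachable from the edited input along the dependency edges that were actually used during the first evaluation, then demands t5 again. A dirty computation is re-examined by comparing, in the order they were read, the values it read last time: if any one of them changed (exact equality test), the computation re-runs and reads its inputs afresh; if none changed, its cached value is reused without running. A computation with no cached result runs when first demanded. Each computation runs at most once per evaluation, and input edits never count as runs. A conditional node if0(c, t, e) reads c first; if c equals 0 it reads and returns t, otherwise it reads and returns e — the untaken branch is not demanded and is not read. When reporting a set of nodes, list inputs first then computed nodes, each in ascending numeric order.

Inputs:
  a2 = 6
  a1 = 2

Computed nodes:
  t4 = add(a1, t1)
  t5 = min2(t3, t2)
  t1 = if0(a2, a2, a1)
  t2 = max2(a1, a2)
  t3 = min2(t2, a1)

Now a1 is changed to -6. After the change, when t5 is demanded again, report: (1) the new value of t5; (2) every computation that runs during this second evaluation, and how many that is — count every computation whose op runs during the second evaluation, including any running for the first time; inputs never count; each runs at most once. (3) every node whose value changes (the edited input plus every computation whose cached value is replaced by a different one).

t5 now evaluates to -6.
Run set: t2, t3, t5 (3 run).
Changed values: a1, t3, t5.

Initial pass — values computed on the first demand:
  t2 = max2(2, 6) = 6
  t3 = min2(6, 2) = 2
  t5 = min2(2, 6) = 2

Second demand — change propagation:
  t2: re-runs because a1 2->-6; new result 6 (unchanged).
  t3: re-runs because a1 2->-6; new result -6.
  t5: re-runs because t3 2->-6; new result -6.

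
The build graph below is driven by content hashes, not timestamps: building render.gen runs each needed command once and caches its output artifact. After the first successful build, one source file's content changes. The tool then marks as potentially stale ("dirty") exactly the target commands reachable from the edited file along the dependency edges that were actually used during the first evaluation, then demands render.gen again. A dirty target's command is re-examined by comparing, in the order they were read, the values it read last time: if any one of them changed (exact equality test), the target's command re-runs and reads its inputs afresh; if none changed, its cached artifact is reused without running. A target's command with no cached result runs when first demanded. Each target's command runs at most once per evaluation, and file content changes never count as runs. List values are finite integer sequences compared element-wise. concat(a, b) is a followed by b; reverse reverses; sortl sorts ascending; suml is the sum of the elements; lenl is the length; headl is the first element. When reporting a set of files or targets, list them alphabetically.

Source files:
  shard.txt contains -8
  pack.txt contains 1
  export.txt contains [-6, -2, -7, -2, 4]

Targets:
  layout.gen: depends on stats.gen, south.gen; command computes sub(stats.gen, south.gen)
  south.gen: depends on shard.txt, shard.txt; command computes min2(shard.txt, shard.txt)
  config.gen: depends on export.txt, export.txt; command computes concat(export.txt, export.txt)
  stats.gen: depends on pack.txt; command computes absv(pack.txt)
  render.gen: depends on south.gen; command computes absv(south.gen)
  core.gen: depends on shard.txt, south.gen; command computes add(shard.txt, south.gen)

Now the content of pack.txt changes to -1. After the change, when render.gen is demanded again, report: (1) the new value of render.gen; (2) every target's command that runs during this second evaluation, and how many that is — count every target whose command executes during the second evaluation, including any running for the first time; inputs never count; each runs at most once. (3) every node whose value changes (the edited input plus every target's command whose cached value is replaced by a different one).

Initial pass — values computed on the first demand:
  south.gen = min2(-8, -8) = -8
  render.gen = absv(-8) = 8

Second demand — change propagation:
  no demanded computation ever read pack.txt, so the edit dirties nothing and nothing runs.

The important point: nothing the output needs ever reads pack.txt, so the edit is invisible to it.

render.gen now evaluates to 8.
Run set: none (0 run).
Changed values: pack.txt.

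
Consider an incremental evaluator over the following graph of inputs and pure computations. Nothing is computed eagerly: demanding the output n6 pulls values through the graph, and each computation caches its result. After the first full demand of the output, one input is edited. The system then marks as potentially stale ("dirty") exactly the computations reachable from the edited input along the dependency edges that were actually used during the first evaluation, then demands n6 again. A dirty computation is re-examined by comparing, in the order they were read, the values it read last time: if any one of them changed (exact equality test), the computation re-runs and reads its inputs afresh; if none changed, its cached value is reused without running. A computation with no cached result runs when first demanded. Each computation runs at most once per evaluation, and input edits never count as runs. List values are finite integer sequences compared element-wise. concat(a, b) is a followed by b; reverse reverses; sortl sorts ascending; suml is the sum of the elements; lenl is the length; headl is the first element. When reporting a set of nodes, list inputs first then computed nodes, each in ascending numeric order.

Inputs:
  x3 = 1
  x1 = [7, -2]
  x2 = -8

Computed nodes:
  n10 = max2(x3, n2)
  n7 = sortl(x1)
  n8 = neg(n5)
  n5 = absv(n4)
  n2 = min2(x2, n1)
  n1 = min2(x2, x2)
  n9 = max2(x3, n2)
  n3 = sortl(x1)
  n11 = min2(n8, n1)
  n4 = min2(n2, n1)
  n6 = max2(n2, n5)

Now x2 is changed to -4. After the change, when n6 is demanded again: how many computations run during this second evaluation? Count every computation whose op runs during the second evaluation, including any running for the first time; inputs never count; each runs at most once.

Run set: n1, n2, n4, n5, n6 (5 run).

Initial pass — values computed on the first demand:
  n1 = min2(-8, -8) = -8
  n2 = min2(-8, -8) = -8
  n4 = min2(-8, -8) = -8
  n5 = absv(-8) = 8
  n6 = max2(-8, 8) = 8

Second demand — change propagation:
  n1: re-runs because x2 -8->-4; x2 -8->-4; new result -4.
  n2: re-runs because x2 -8->-4; n1 -8->-4; new result -4.
  n4: re-runs because n2 -8->-4; n1 -8->-4; new result -4.
  n5: re-runs because n4 -8->-4; new result 4.
  n6: re-runs because n2 -8->-4; n5 8->4; new result 4.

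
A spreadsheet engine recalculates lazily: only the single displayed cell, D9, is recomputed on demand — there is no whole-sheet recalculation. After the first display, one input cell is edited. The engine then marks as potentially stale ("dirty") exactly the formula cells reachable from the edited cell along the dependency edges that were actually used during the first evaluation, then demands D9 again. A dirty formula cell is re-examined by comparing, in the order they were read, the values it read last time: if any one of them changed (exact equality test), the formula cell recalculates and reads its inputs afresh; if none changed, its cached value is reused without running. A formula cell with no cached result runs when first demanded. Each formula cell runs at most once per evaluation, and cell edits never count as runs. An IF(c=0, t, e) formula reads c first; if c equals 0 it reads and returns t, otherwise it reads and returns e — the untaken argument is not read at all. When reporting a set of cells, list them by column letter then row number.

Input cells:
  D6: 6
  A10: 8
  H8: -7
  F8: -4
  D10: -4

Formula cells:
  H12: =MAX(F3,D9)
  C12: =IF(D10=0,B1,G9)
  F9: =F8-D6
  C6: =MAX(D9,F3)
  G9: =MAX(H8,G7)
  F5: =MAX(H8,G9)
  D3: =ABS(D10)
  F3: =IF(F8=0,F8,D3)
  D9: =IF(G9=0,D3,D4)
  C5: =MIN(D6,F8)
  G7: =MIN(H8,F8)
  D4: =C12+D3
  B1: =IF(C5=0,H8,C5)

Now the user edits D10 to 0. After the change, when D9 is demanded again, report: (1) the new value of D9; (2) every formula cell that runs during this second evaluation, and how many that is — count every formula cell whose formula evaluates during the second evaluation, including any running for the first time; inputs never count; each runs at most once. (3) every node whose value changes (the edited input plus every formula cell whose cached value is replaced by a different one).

New value of D9: -4.
Formula cells that run: B1, C5, C12, D3, D4, D9 — 6 in total.
Values that change: C12, D3, D4, D9, D10.
Key observation: a condition flipped, so demand reaches new nodes — B1, C5 run for the first time.

First evaluation (everything demanded from the output):
  D3 = ABS(-4) = 4
  G7 = MIN(-7, -4) = -7
  G9 = MAX(-7, -7) = -7
  C12 = IF(D10=0: D10=-4 -> else branch G9) = -7
  D4 = -7 + 4 = -3
  D9 = IF(G9=0: G9=-7 -> else branch D4) = -3

Propagation after the edit:
  C5: demanded for the first time — runs, produces -4.
  B1: demanded for the first time — runs, produces -4.
  C12: runs — D10 -4->0; result -4.
  D3: runs — D10 -4->0; result 0.
  D4: runs — C12 -7->-4; D3 4->0; result -4.
  D9: runs — D4 -3->-4; result -4.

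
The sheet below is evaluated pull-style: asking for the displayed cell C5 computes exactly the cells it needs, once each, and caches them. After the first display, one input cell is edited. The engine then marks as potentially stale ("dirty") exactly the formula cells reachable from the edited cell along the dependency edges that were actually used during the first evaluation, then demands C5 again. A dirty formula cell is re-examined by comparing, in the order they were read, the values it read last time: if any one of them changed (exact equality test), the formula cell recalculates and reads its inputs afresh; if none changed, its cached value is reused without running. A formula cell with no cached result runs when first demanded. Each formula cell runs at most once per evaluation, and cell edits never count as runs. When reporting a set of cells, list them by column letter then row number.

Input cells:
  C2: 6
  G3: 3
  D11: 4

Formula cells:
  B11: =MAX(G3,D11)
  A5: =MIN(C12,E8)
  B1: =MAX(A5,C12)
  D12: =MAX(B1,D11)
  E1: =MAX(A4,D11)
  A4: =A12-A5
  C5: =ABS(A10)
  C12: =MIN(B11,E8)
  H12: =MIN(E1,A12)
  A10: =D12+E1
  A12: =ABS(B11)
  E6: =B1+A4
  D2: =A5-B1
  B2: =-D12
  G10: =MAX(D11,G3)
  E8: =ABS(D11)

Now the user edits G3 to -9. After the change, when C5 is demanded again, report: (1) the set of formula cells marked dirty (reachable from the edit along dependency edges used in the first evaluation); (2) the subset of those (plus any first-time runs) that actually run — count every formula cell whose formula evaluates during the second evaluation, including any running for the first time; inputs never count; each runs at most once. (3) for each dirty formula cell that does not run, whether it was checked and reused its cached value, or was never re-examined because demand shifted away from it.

First demand of the output computes:
  B11 = MAX(3, 4) = 4
  A12 = ABS(4) = 4
  E8 = ABS(4) = 4
  C12 = MIN(4, 4) = 4
  A5 = MIN(4, 4) = 4
  A4 = 4 - 4 = 0
  B1 = MAX(4, 4) = 4
  D12 = MAX(4, 4) = 4
  E1 = MAX(0, 4) = 4
  A10 = 4 + 4 = 8
  C5 = ABS(8) = 8

After the edit, cleaning proceeds:
  B11: a read changed (G3 3->-9) — executes, giving 4 — identical to its old value.
  A12: dirty, but its reads are unchanged (B11 unchanged); cached 4 stands.
  C12: dirty, but its reads are unchanged (B11 unchanged, E8 unchanged); cached 4 stands.
  A5: dirty, but its reads are unchanged (C12 unchanged, E8 unchanged); cached 4 stands.
  A4: dirty, but its reads are unchanged (A12 unchanged, A5 unchanged); cached 0 stands.
  B1: dirty, but its reads are unchanged (A5 unchanged, C12 unchanged); cached 4 stands.
  D12: dirty, but its reads are unchanged (B1 unchanged, D11 unchanged); cached 4 stands.
  E1: dirty, but its reads are unchanged (A4 unchanged, D11 unchanged); cached 4 stands.
  A10: dirty, but its reads are unchanged (D12 unchanged, E1 unchanged); cached 8 stands.
  C5: dirty, but its reads are unchanged (A10 unchanged); cached 8 stands.

Note the absorption at B11: it re-runs yet its value is the same, leaving the output's value untouched.

The edit dirties: A4, A5, A10, A12, B1, B11, C5, C12, D12, E1.
1 formula cells run: B11.
Cache hits after checking: A4, A5, A10, A12, B1, C5, C12, D12, E1.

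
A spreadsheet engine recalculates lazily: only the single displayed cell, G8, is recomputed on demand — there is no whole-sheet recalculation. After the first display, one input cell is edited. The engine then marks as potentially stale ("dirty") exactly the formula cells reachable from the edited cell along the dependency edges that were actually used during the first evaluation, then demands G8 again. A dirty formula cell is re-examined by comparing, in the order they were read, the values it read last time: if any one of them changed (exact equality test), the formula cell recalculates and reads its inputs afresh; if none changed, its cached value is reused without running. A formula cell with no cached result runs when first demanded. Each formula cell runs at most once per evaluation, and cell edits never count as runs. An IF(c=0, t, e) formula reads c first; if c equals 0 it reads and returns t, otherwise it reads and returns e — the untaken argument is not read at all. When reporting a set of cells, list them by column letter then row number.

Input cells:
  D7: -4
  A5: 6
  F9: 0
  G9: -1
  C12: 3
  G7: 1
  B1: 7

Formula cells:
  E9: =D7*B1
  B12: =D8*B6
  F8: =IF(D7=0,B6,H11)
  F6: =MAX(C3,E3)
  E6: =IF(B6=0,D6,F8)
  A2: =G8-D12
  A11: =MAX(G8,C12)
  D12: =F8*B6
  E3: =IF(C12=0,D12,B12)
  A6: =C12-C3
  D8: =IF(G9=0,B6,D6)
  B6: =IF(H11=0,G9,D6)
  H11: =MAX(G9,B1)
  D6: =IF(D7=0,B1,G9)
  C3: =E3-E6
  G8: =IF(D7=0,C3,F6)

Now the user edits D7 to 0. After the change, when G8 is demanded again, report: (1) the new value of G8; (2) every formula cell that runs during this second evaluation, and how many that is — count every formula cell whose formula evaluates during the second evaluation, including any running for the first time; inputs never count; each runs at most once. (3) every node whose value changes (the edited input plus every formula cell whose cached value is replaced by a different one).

First evaluation (everything demanded from the output):
  D6 = IF(D7=0: D7=-4 -> else branch G9) = -1
  H11 = MAX(-1, 7) = 7
  B6 = IF(H11=0: H11=7 -> else branch D6) = -1
  D8 = IF(G9=0: G9=-1 -> else branch D6) = -1
  B12 = -1 * -1 = 1
  E3 = IF(C12=0: C12=3 -> else branch B12) = 1
  F8 = IF(D7=0: D7=-4 -> else branch H11) = 7
  E6 = IF(B6=0: B6=-1 -> else branch F8) = 7
  C3 = 1 - 7 = -6
  F6 = MAX(-6, 1) = 1
  G8 = IF(D7=0: D7=-4 -> else branch F6) = 1

Propagation after the edit:
  D6: runs — D7 -4->0; result 7.
  B6: runs — D6 -1->7; result 7.
  D8: runs — D6 -1->7; result 7.
  B12: runs — D8 -1->7; B6 -1->7; result 49.
  E3: runs — B12 1->49; result 49.
  F8: runs — D7 -4->0; result 7 (same value as before).
  E6: runs — B6 -1->7; result 7 (same value as before).
  C3: runs — E3 1->49; result 42.
  F6: marked dirty but never re-examined — demand shifted away from it.
  G8: runs — D7 -4->0; result 42.

Key observation: a condition flipped, so demand moved to the other branch — F6 is never re-examined.

New value of G8: 42.
Formula cells that run: B6, B12, C3, D6, D8, E3, E6, F8, G8 — 9 in total.
Values that change: B6, B12, C3, D6, D7, D8, E3, G8.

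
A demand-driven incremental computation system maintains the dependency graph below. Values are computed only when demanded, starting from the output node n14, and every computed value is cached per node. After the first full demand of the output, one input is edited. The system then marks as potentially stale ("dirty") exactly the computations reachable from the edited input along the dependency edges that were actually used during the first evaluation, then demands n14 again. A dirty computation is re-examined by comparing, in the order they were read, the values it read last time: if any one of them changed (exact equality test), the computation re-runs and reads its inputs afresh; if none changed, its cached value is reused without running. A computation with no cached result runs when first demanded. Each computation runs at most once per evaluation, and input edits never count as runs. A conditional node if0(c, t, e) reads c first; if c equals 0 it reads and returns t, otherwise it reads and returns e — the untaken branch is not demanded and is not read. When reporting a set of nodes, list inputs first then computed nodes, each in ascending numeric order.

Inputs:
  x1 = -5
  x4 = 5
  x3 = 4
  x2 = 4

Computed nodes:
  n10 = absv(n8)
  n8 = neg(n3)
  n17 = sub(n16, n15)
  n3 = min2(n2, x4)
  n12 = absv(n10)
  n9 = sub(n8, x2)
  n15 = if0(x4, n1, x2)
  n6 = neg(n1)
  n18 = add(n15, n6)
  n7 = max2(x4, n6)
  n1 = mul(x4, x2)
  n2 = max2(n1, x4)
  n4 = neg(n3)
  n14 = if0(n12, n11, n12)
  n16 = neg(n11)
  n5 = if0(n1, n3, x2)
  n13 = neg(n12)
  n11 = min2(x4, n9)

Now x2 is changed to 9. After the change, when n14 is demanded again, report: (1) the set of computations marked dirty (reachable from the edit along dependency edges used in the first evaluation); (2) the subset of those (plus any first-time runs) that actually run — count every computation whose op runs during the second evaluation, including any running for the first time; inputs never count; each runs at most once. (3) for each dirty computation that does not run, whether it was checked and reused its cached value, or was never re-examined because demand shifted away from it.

First evaluation (everything demanded from the output):
  n1 = mul(5, 4) = 20
  n2 = max2(20, 5) = 20
  n3 = min2(20, 5) = 5
  n8 = neg(5) = -5
  n10 = absv(-5) = 5
  n12 = absv(5) = 5
  n14 = if0(n12=5 -> else branch n12) = 5

Propagation after the edit:
  n1: runs — x2 4->9; result 45.
  n2: runs — n1 20->45; result 45.
  n3: runs — n2 20->45; result 5 (same value as before).
  n8: checked — values it read are unchanged (n3 unchanged); reused cached -5 without running.
  n10: checked — values it read are unchanged (n8 unchanged); reused cached 5 without running.
  n12: checked — values it read are unchanged (n10 unchanged); reused cached 5 without running.
  n14: checked — values it read are unchanged (n12 unchanged, n12 unchanged); reused cached 5 without running.

Key observation: the change is absorbed at n3 — it re-runs but produces the same value, and the output's value is unchanged.

Marked dirty: n1, n2, n3, n8, n10, n12, n14.
Computations that run: n1, n2, n3 — 3 in total.
Checked but reused from cache: n8, n10, n12, n14.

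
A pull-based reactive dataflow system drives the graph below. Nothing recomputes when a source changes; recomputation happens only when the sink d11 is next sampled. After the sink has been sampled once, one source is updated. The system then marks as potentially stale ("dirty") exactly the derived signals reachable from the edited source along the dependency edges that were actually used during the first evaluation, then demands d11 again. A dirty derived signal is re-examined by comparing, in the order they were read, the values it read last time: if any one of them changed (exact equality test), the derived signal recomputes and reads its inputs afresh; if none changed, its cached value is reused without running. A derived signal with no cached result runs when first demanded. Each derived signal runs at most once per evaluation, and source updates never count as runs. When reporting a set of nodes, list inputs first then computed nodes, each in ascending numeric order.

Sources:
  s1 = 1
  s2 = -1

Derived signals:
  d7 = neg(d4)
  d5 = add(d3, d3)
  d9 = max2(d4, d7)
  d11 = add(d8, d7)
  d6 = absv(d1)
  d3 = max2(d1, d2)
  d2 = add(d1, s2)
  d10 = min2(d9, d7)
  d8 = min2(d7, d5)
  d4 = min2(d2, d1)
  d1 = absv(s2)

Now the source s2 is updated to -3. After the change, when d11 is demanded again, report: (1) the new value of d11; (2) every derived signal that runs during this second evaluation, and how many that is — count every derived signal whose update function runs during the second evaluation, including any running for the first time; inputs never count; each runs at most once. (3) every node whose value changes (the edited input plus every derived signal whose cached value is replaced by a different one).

New value of d11: 0.
Derived signals that run: d1, d2, d3, d4, d5, d8 — 6 in total.
Values that change: s2, d1, d3, d5.
Key observation: the cutoff stops propagation at d7 — its inputs' values are unchanged, so it reuses its cache.

First evaluation (everything demanded from the output):
  d1 = absv(-1) = 1
  d2 = add(1, -1) = 0
  d3 = max2(1, 0) = 1
  d4 = min2(0, 1) = 0
  d5 = add(1, 1) = 2
  d7 = neg(0) = 0
  d8 = min2(0, 2) = 0
  d11 = add(0, 0) = 0

Propagation after the edit:
  d1: runs — s2 -1->-3; result 3.
  d2: runs — d1 1->3; s2 -1->-3; result 0 (same value as before).
  d3: runs — d1 1->3; result 3.
  d4: runs — d1 1->3; result 0 (same value as before).
  d5: runs — d3 1->3; d3 1->3; result 6.
  d7: checked — values it read are unchanged (d4 unchanged); reused cached 0 without running.
  d8: runs — d5 2->6; result 0 (same value as before).
  d11: checked — values it read are unchanged (d8 unchanged, d7 unchanged); reused cached 0 without running.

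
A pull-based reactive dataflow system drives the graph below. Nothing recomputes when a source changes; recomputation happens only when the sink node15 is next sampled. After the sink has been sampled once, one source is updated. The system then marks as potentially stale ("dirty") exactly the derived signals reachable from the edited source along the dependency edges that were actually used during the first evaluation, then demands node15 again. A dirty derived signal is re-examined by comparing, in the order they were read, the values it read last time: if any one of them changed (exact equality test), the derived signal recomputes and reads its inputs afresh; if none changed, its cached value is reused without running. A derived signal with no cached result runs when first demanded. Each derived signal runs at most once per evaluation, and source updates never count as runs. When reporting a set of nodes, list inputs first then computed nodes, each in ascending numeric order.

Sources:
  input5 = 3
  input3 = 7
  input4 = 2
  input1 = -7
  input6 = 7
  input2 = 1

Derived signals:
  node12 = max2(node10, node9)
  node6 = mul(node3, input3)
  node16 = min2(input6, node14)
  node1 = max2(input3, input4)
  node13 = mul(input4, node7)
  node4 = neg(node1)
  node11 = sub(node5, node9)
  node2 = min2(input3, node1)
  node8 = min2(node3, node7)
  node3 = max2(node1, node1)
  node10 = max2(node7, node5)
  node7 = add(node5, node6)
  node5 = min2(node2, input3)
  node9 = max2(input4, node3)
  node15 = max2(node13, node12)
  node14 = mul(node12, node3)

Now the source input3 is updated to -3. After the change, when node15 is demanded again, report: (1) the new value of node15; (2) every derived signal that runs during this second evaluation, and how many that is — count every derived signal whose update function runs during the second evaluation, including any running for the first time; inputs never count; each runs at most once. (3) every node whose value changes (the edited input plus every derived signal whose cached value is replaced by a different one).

New value of node15: 2.
Derived signals that run: node1, node2, node3, node5, node6, node7, node9, node10, node12, node13, node15 — 11 in total.
Values that change: input3, node1, node2, node3, node5, node6, node7, node9, node10, node12, node13, node15.

First evaluation (everything demanded from the output):
  node1 = max2(7, 2) = 7
  node2 = min2(7, 7) = 7
  node3 = max2(7, 7) = 7
  node5 = min2(7, 7) = 7
  node6 = mul(7, 7) = 49
  node7 = add(7, 49) = 56
  node9 = max2(2, 7) = 7
  node10 = max2(56, 7) = 56
  node12 = max2(56, 7) = 56
  node13 = mul(2, 56) = 112
  node15 = max2(112, 56) = 112

Propagation after the edit:
  node1: runs — input3 7->-3; result 2.
  node2: runs — input3 7->-3; node1 7->2; result -3.
  node3: runs — node1 7->2; node1 7->2; result 2.
  node5: runs — node2 7->-3; input3 7->-3; result -3.
  node6: runs — node3 7->2; input3 7->-3; result -6.
  node7: runs — node5 7->-3; node6 49->-6; result -9.
  node9: runs — node3 7->2; result 2.
  node10: runs — node7 56->-9; node5 7->-3; result -3.
  node12: runs — node10 56->-3; node9 7->2; result 2.
  node13: runs — node7 56->-9; result -18.
  node15: runs — node13 112->-18; node12 56->2; result 2.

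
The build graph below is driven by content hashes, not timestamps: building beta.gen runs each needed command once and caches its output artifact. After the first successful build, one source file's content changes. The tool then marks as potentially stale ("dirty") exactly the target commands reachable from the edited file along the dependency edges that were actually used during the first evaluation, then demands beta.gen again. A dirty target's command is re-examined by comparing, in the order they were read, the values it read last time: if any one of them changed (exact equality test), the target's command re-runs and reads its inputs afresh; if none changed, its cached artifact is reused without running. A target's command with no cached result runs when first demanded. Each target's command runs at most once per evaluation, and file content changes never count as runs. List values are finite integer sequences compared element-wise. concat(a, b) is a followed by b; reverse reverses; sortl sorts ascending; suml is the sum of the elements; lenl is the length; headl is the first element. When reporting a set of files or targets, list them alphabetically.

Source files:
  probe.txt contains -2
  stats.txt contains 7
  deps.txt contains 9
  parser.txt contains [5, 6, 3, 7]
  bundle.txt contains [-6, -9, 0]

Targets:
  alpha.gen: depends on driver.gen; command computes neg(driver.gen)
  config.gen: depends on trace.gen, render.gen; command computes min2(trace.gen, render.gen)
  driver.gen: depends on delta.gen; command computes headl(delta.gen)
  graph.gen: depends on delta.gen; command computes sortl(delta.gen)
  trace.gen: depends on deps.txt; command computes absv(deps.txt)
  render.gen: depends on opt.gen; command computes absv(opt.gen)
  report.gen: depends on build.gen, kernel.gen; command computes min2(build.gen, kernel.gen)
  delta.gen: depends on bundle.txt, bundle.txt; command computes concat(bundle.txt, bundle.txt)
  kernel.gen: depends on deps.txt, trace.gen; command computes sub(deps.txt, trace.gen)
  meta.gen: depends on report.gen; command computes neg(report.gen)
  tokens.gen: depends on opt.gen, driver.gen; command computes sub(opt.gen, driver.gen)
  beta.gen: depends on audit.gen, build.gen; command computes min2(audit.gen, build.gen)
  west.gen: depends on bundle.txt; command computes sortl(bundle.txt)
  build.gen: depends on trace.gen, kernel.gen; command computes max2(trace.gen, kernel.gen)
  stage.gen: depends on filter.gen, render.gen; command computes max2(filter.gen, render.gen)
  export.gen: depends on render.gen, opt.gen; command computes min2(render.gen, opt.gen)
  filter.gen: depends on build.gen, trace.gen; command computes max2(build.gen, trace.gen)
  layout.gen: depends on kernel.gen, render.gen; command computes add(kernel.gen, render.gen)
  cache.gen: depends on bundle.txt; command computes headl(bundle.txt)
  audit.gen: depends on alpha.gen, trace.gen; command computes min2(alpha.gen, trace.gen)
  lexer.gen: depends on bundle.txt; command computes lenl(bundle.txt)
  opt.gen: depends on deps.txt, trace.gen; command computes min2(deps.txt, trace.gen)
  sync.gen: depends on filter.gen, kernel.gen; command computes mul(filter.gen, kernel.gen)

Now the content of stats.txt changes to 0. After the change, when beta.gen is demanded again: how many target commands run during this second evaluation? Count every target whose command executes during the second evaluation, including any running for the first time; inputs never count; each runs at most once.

Run set: none (0 run).
The important point: nothing the output needs ever reads stats.txt, so the edit is invisible to it.

Initial pass — values computed on the first demand:
  delta.gen = concat([-6, -9, 0], [-6, -9, 0]) = [-6, -9, 0, -6, -9, 0]
  driver.gen = headl([-6, -9, 0, -6, -9, 0]) = -6
  alpha.gen = neg(-6) = 6
  trace.gen = absv(9) = 9
  audit.gen = min2(6, 9) = 6
  kernel.gen = sub(9, 9) = 0
  build.gen = max2(9, 0) = 9
  beta.gen = min2(6, 9) = 6

Second demand — change propagation:
  no demanded computation ever read stats.txt, so the edit dirties nothing and nothing runs.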